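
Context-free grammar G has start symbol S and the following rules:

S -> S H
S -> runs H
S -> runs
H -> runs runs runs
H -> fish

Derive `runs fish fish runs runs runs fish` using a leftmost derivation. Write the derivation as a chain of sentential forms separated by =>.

S => S H   [S -> S H]
S H => S H H   [S -> S H]
S H H => S H H H   [S -> S H]
S H H H => S H H H H   [S -> S H]
S H H H H => runs H H H H   [S -> runs]
runs H H H H => runs fish H H H   [H -> fish]
runs fish H H H => runs fish fish H H   [H -> fish]
runs fish fish H H => runs fish fish runs runs runs H   [H -> runs runs runs]
runs fish fish runs runs runs H => runs fish fish runs runs runs fish   [H -> fish]

S => S H => S H H => S H H H => S H H H H => runs H H H H => runs fish H H H => runs fish fish H H => runs fish fish runs runs runs H => runs fish fish runs runs runs fish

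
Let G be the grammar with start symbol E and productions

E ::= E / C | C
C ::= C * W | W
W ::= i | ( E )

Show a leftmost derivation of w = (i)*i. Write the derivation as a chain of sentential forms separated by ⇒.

E ⇒ C   [E ::= C]
C ⇒ C*W   [C ::= C * W]
C*W ⇒ W*W   [C ::= W]
W*W ⇒ (E)*W   [W ::= ( E )]
(E)*W ⇒ (C)*W   [E ::= C]
(C)*W ⇒ (W)*W   [C ::= W]
(W)*W ⇒ (i)*W   [W ::= i]
(i)*W ⇒ (i)*i   [W ::= i]

E ⇒ C ⇒ C*W ⇒ W*W ⇒ (E)*W ⇒ (C)*W ⇒ (W)*W ⇒ (i)*W ⇒ (i)*i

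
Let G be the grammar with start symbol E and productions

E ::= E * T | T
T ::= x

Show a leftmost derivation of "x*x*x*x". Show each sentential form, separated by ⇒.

E ⇒ E*T   [E ::= E * T]
E*T ⇒ E*T*T   [E ::= E * T]
E*T*T ⇒ E*T*T*T   [E ::= E * T]
E*T*T*T ⇒ T*T*T*T   [E ::= T]
T*T*T*T ⇒ x*T*T*T   [T ::= x]
x*T*T*T ⇒ x*x*T*T   [T ::= x]
x*x*T*T ⇒ x*x*x*T   [T ::= x]
x*x*x*T ⇒ x*x*x*x   [T ::= x]

E⇒E*T⇒E*T*T⇒E*T*T*T⇒T*T*T*T⇒x*T*T*T⇒x*x*T*T⇒x*x*x*T⇒x*x*x*x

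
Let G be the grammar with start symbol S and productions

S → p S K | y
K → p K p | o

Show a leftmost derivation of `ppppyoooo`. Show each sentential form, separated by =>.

S=>pSK=>ppSKK=>pppSKKK=>ppppSKKKK=>ppppyKKKK=>ppppyoKKK=>ppppyooKK=>ppppyoooK=>ppppyoooo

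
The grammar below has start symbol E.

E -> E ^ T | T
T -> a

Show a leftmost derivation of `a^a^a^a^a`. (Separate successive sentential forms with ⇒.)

E ⇒ E^T   [E -> E ^ T]
E^T ⇒ E^T^T   [E -> E ^ T]
E^T^T ⇒ E^T^T^T   [E -> E ^ T]
E^T^T^T ⇒ E^T^T^T^T   [E -> E ^ T]
E^T^T^T^T ⇒ T^T^T^T^T   [E -> T]
T^T^T^T^T ⇒ a^T^T^T^T   [T -> a]
a^T^T^T^T ⇒ a^a^T^T^T   [T -> a]
a^a^T^T^T ⇒ a^a^a^T^T   [T -> a]
a^a^a^T^T ⇒ a^a^a^a^T   [T -> a]
a^a^a^a^T ⇒ a^a^a^a^a   [T -> a]

E⇒E^T⇒E^T^T⇒E^T^T^T⇒E^T^T^T^T⇒T^T^T^T^T⇒a^T^T^T^T⇒a^a^T^T^T⇒a^a^a^T^T⇒a^a^a^a^T⇒a^a^a^a^a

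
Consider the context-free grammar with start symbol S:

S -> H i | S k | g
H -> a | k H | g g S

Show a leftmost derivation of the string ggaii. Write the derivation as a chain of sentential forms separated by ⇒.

S⇒Hi⇒ggSi⇒ggHii⇒ggaii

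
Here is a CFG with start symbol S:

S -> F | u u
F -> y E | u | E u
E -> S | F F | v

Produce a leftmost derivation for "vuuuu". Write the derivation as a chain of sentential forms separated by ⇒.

S ⇒ F ⇒ Eu ⇒ Su ⇒ Fu ⇒ Euu ⇒ FFuu ⇒ EuFuu ⇒ vuFuu ⇒ vuuuu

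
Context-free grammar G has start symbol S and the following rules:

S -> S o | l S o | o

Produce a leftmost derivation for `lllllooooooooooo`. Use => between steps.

S => So => Soo => lSooo => lSoooo => llSooooo => lllSoooooo => llllSooooooo => llllSoooooooo => lllllSooooooooo => lllllSoooooooooo => lllllooooooooooo

S => So   [S -> S o]
So => Soo   [S -> S o]
Soo => lSooo   [S -> l S o]
lSooo => lSoooo   [S -> S o]
lSoooo => llSooooo   [S -> l S o]
llSooooo => lllSoooooo   [S -> l S o]
lllSoooooo => llllSooooooo   [S -> l S o]
llllSooooooo => llllSoooooooo   [S -> S o]
llllSoooooooo => lllllSooooooooo   [S -> l S o]
lllllSooooooooo => lllllSoooooooooo   [S -> S o]
lllllSoooooooooo => lllllooooooooooo   [S -> o]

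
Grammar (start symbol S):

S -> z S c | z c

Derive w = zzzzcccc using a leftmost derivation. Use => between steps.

S => zSc => zzScc => zzzSccc => zzzzcccc

S => zSc   [S -> z S c]
zSc => zzScc   [S -> z S c]
zzScc => zzzSccc   [S -> z S c]
zzzSccc => zzzzcccc   [S -> z c]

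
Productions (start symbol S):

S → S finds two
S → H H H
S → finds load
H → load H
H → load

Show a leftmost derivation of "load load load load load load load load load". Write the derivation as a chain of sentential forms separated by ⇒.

S ⇒ H H H   [S → H H H]
H H H ⇒ load H H H   [H → load H]
load H H H ⇒ load load H H H   [H → load H]
load load H H H ⇒ load load load H H H   [H → load H]
load load load H H H ⇒ load load load load H H H   [H → load H]
load load load load H H H ⇒ load load load load load H H H   [H → load H]
load load load load load H H H ⇒ load load load load load load H H H   [H → load H]
load load load load load load H H H ⇒ load load load load load load load H H   [H → load]
load load load load load load load H H ⇒ load load load load load load load load H   [H → load]
load load load load load load load load H ⇒ load load load load load load load load load   [H → load]

S ⇒ H H H ⇒ load H H H ⇒ load load H H H ⇒ load load load H H H ⇒ load load load load H H H ⇒ load load load load load H H H ⇒ load load load load load load H H H ⇒ load load load load load load load H H ⇒ load load load load load load load load H ⇒ load load load load load load load load load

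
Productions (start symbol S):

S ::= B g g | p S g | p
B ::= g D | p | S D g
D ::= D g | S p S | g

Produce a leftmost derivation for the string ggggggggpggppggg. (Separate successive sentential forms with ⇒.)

S ⇒ Bgg   [S ::= B g g]
Bgg ⇒ SDggg   [B ::= S D g]
SDggg ⇒ BggDggg   [S ::= B g g]
BggDggg ⇒ SDgggDggg   [B ::= S D g]
SDgggDggg ⇒ BggDgggDggg   [S ::= B g g]
BggDgggDggg ⇒ gDggDgggDggg   [B ::= g D]
gDggDgggDggg ⇒ ggggDgggDggg   [D ::= g]
ggggDgggDggg ⇒ ggggggggDggg   [D ::= g]
ggggggggDggg ⇒ ggggggggSpSggg   [D ::= S p S]
ggggggggSpSggg ⇒ ggggggggBggpSggg   [S ::= B g g]
ggggggggBggpSggg ⇒ ggggggggpggpSggg   [B ::= p]
ggggggggpggpSggg ⇒ ggggggggpggppggg   [S ::= p]

S ⇒ Bgg ⇒ SDggg ⇒ BggDggg ⇒ SDgggDggg ⇒ BggDgggDggg ⇒ gDggDgggDggg ⇒ ggggDgggDggg ⇒ ggggggggDggg ⇒ ggggggggSpSggg ⇒ ggggggggBggpSggg ⇒ ggggggggpggpSggg ⇒ ggggggggpggppggg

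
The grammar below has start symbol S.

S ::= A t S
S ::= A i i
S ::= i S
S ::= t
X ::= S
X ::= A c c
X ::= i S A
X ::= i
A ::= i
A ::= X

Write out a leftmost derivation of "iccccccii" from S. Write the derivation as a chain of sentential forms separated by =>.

S=>Aii=>Xii=>Accii=>Xccii=>Accccii=>Xccccii=>Accccccii=>iccccccii

S => Aii   [S ::= A i i]
Aii => Xii   [A ::= X]
Xii => Accii   [X ::= A c c]
Accii => Xccii   [A ::= X]
Xccii => Accccii   [X ::= A c c]
Accccii => Xccccii   [A ::= X]
Xccccii => Accccccii   [X ::= A c c]
Accccccii => iccccccii   [A ::= i]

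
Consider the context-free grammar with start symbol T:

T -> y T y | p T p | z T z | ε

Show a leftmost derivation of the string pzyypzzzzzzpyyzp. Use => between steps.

T => pTp => pzTzp => pzyTyzp => pzyyTyyzp => pzyypTpyyzp => pzyypzTzpyyzp => pzyypzzTzzpyyzp => pzyypzzzTzzzpyyzp => pzyypzzzzzzpyyzp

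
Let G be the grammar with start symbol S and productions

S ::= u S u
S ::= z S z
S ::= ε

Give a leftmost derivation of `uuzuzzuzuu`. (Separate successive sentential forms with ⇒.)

S ⇒ uSu ⇒ uuSuu ⇒ uuzSzuu ⇒ uuzuSuzuu ⇒ uuzuzSzuzuu ⇒ uuzuzzuzuu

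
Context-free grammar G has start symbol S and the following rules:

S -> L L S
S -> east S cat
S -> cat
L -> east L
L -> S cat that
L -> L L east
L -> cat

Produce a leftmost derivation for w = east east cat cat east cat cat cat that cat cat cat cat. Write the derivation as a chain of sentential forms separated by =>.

S => east S cat => east east S cat cat => east east L L S cat cat => east east S cat that L S cat cat => east east L L S cat that L S cat cat => east east L L east L S cat that L S cat cat => east east cat L east L S cat that L S cat cat => east east cat cat east L S cat that L S cat cat => east east cat cat east cat S cat that L S cat cat => east east cat cat east cat cat cat that L S cat cat => east east cat cat east cat cat cat that cat S cat cat => east east cat cat east cat cat cat that cat cat cat cat

S => east S cat   [S -> east S cat]
east S cat => east east S cat cat   [S -> east S cat]
east east S cat cat => east east L L S cat cat   [S -> L L S]
east east L L S cat cat => east east S cat that L S cat cat   [L -> S cat that]
east east S cat that L S cat cat => east east L L S cat that L S cat cat   [S -> L L S]
east east L L S cat that L S cat cat => east east L L east L S cat that L S cat cat   [L -> L L east]
east east L L east L S cat that L S cat cat => east east cat L east L S cat that L S cat cat   [L -> cat]
east east cat L east L S cat that L S cat cat => east east cat cat east L S cat that L S cat cat   [L -> cat]
east east cat cat east L S cat that L S cat cat => east east cat cat east cat S cat that L S cat cat   [L -> cat]
east east cat cat east cat S cat that L S cat cat => east east cat cat east cat cat cat that L S cat cat   [S -> cat]
east east cat cat east cat cat cat that L S cat cat => east east cat cat east cat cat cat that cat S cat cat   [L -> cat]
east east cat cat east cat cat cat that cat S cat cat => east east cat cat east cat cat cat that cat cat cat cat   [S -> cat]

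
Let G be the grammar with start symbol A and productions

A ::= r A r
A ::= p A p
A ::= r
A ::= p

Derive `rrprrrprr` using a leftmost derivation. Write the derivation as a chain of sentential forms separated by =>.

A => rAr => rrArr => rrpAprr => rrprArprr => rrprrrprr

A => rAr   [A ::= r A r]
rAr => rrArr   [A ::= r A r]
rrArr => rrpAprr   [A ::= p A p]
rrpAprr => rrprArprr   [A ::= r A r]
rrprArprr => rrprrrprr   [A ::= r]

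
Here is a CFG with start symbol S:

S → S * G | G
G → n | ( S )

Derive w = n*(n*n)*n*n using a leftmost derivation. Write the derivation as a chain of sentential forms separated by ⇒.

S ⇒ S*G ⇒ S*G*G ⇒ S*G*G*G ⇒ G*G*G*G ⇒ n*G*G*G ⇒ n*(S)*G*G ⇒ n*(S*G)*G*G ⇒ n*(G*G)*G*G ⇒ n*(n*G)*G*G ⇒ n*(n*n)*G*G ⇒ n*(n*n)*n*G ⇒ n*(n*n)*n*n

S ⇒ S*G   [S → S * G]
S*G ⇒ S*G*G   [S → S * G]
S*G*G ⇒ S*G*G*G   [S → S * G]
S*G*G*G ⇒ G*G*G*G   [S → G]
G*G*G*G ⇒ n*G*G*G   [G → n]
n*G*G*G ⇒ n*(S)*G*G   [G → ( S )]
n*(S)*G*G ⇒ n*(S*G)*G*G   [S → S * G]
n*(S*G)*G*G ⇒ n*(G*G)*G*G   [S → G]
n*(G*G)*G*G ⇒ n*(n*G)*G*G   [G → n]
n*(n*G)*G*G ⇒ n*(n*n)*G*G   [G → n]
n*(n*n)*G*G ⇒ n*(n*n)*n*G   [G → n]
n*(n*n)*n*G ⇒ n*(n*n)*n*n   [G → n]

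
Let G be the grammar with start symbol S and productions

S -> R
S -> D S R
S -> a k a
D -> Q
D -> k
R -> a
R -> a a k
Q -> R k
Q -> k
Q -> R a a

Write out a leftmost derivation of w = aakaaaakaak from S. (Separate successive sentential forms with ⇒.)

S ⇒ DSR   [S -> D S R]
DSR ⇒ QSR   [D -> Q]
QSR ⇒ RaaSR   [Q -> R a a]
RaaSR ⇒ aakaaSR   [R -> a a k]
aakaaSR ⇒ aakaaRR   [S -> R]
aakaaRR ⇒ aakaaaakR   [R -> a a k]
aakaaaakR ⇒ aakaaaakaak   [R -> a a k]

S ⇒ DSR ⇒ QSR ⇒ RaaSR ⇒ aakaaSR ⇒ aakaaRR ⇒ aakaaaakR ⇒ aakaaaakaak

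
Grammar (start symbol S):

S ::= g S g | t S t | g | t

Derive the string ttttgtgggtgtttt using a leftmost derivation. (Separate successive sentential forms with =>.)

S => tSt   [S ::= t S t]
tSt => ttStt   [S ::= t S t]
ttStt => tttSttt   [S ::= t S t]
tttSttt => ttttStttt   [S ::= t S t]
ttttStttt => ttttgSgtttt   [S ::= g S g]
ttttgSgtttt => ttttgtStgtttt   [S ::= t S t]
ttttgtStgtttt => ttttgtgSgtgtttt   [S ::= g S g]
ttttgtgSgtgtttt => ttttgtgggtgtttt   [S ::= g]

S=>tSt=>ttStt=>tttSttt=>ttttStttt=>ttttgSgtttt=>ttttgtStgtttt=>ttttgtgSgtgtttt=>ttttgtgggtgtttt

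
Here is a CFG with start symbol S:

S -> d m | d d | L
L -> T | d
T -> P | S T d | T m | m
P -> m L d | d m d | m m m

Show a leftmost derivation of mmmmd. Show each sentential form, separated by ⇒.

S ⇒ L   [S -> L]
L ⇒ T   [L -> T]
T ⇒ STd   [T -> S T d]
STd ⇒ LTd   [S -> L]
LTd ⇒ TTd   [L -> T]
TTd ⇒ TmTd   [T -> T m]
TmTd ⇒ TmmTd   [T -> T m]
TmmTd ⇒ mmmTd   [T -> m]
mmmTd ⇒ mmmmd   [T -> m]

S⇒L⇒T⇒STd⇒LTd⇒TTd⇒TmTd⇒TmmTd⇒mmmTd⇒mmmmd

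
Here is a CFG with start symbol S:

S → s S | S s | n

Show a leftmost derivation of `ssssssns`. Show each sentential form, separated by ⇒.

S ⇒ sS   [S → s S]
sS ⇒ ssS   [S → s S]
ssS ⇒ sssS   [S → s S]
sssS ⇒ ssssS   [S → s S]
ssssS ⇒ sssssS   [S → s S]
sssssS ⇒ sssssSs   [S → S s]
sssssSs ⇒ ssssssSs   [S → s S]
ssssssSs ⇒ ssssssns   [S → n]

S⇒sS⇒ssS⇒sssS⇒ssssS⇒sssssS⇒sssssSs⇒ssssssSs⇒ssssssns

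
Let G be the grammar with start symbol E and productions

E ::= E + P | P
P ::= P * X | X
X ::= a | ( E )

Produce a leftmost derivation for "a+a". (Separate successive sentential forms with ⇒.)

E ⇒ E+P   [E ::= E + P]
E+P ⇒ P+P   [E ::= P]
P+P ⇒ X+P   [P ::= X]
X+P ⇒ a+P   [X ::= a]
a+P ⇒ a+X   [P ::= X]
a+X ⇒ a+a   [X ::= a]

E⇒E+P⇒P+P⇒X+P⇒a+P⇒a+X⇒a+a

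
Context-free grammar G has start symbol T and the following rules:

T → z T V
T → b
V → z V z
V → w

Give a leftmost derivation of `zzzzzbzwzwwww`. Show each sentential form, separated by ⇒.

T ⇒ zTV   [T → z T V]
zTV ⇒ zzTVV   [T → z T V]
zzTVV ⇒ zzzTVVV   [T → z T V]
zzzTVVV ⇒ zzzzTVVVV   [T → z T V]
zzzzTVVVV ⇒ zzzzzTVVVVV   [T → z T V]
zzzzzTVVVVV ⇒ zzzzzbVVVVV   [T → b]
zzzzzbVVVVV ⇒ zzzzzbzVzVVVV   [V → z V z]
zzzzzbzVzVVVV ⇒ zzzzzbzwzVVVV   [V → w]
zzzzzbzwzVVVV ⇒ zzzzzbzwzwVVV   [V → w]
zzzzzbzwzwVVV ⇒ zzzzzbzwzwwVV   [V → w]
zzzzzbzwzwwVV ⇒ zzzzzbzwzwwwV   [V → w]
zzzzzbzwzwwwV ⇒ zzzzzbzwzwwww   [V → w]

T ⇒ zTV ⇒ zzTVV ⇒ zzzTVVV ⇒ zzzzTVVVV ⇒ zzzzzTVVVVV ⇒ zzzzzbVVVVV ⇒ zzzzzbzVzVVVV ⇒ zzzzzbzwzVVVV ⇒ zzzzzbzwzwVVV ⇒ zzzzzbzwzwwVV ⇒ zzzzzbzwzwwwV ⇒ zzzzzbzwzwwww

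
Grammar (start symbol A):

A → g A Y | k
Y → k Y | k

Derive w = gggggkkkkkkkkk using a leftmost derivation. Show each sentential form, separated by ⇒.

A ⇒ gAY ⇒ ggAYY ⇒ gggAYYY ⇒ ggggAYYYY ⇒ gggggAYYYYY ⇒ gggggkYYYYY ⇒ gggggkkYYYYY ⇒ gggggkkkYYYYY ⇒ gggggkkkkYYYY ⇒ gggggkkkkkYYYY ⇒ gggggkkkkkkYYY ⇒ gggggkkkkkkkYY ⇒ gggggkkkkkkkkY ⇒ gggggkkkkkkkkk

A ⇒ gAY   [A → g A Y]
gAY ⇒ ggAYY   [A → g A Y]
ggAYY ⇒ gggAYYY   [A → g A Y]
gggAYYY ⇒ ggggAYYYY   [A → g A Y]
ggggAYYYY ⇒ gggggAYYYYY   [A → g A Y]
gggggAYYYYY ⇒ gggggkYYYYY   [A → k]
gggggkYYYYY ⇒ gggggkkYYYYY   [Y → k Y]
gggggkkYYYYY ⇒ gggggkkkYYYYY   [Y → k Y]
gggggkkkYYYYY ⇒ gggggkkkkYYYY   [Y → k]
gggggkkkkYYYY ⇒ gggggkkkkkYYYY   [Y → k Y]
gggggkkkkkYYYY ⇒ gggggkkkkkkYYY   [Y → k]
gggggkkkkkkYYY ⇒ gggggkkkkkkkYY   [Y → k]
gggggkkkkkkkYY ⇒ gggggkkkkkkkkY   [Y → k]
gggggkkkkkkkkY ⇒ gggggkkkkkkkkk   [Y → k]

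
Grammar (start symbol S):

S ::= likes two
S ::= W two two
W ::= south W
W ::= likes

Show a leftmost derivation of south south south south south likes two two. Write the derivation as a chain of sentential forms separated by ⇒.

S ⇒ W two two ⇒ south W two two ⇒ south south W two two ⇒ south south south W two two ⇒ south south south south W two two ⇒ south south south south south W two two ⇒ south south south south south likes two two

S ⇒ W two two   [S ::= W two two]
W two two ⇒ south W two two   [W ::= south W]
south W two two ⇒ south south W two two   [W ::= south W]
south south W two two ⇒ south south south W two two   [W ::= south W]
south south south W two two ⇒ south south south south W two two   [W ::= south W]
south south south south W two two ⇒ south south south south south W two two   [W ::= south W]
south south south south south W two two ⇒ south south south south south likes two two   [W ::= likes]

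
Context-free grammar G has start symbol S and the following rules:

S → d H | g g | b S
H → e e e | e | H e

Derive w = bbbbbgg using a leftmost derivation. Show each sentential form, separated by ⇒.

S ⇒ bS   [S → b S]
bS ⇒ bbS   [S → b S]
bbS ⇒ bbbS   [S → b S]
bbbS ⇒ bbbbS   [S → b S]
bbbbS ⇒ bbbbbS   [S → b S]
bbbbbS ⇒ bbbbbgg   [S → g g]

S ⇒ bS ⇒ bbS ⇒ bbbS ⇒ bbbbS ⇒ bbbbbS ⇒ bbbbbgg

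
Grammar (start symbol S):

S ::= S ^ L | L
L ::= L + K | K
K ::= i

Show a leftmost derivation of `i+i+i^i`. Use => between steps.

S => S^L   [S ::= S ^ L]
S^L => L^L   [S ::= L]
L^L => L+K^L   [L ::= L + K]
L+K^L => L+K+K^L   [L ::= L + K]
L+K+K^L => K+K+K^L   [L ::= K]
K+K+K^L => i+K+K^L   [K ::= i]
i+K+K^L => i+i+K^L   [K ::= i]
i+i+K^L => i+i+i^L   [K ::= i]
i+i+i^L => i+i+i^K   [L ::= K]
i+i+i^K => i+i+i^i   [K ::= i]

S => S^L => L^L => L+K^L => L+K+K^L => K+K+K^L => i+K+K^L => i+i+K^L => i+i+i^L => i+i+i^K => i+i+i^i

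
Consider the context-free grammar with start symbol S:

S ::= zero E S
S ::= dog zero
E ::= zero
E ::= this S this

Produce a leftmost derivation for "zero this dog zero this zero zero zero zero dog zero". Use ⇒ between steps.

S ⇒ zero E S   [S ::= zero E S]
zero E S ⇒ zero this S this S   [E ::= this S this]
zero this S this S ⇒ zero this dog zero this S   [S ::= dog zero]
zero this dog zero this S ⇒ zero this dog zero this zero E S   [S ::= zero E S]
zero this dog zero this zero E S ⇒ zero this dog zero this zero zero S   [E ::= zero]
zero this dog zero this zero zero S ⇒ zero this dog zero this zero zero zero E S   [S ::= zero E S]
zero this dog zero this zero zero zero E S ⇒ zero this dog zero this zero zero zero zero S   [E ::= zero]
zero this dog zero this zero zero zero zero S ⇒ zero this dog zero this zero zero zero zero dog zero   [S ::= dog zero]

S ⇒ zero E S ⇒ zero this S this S ⇒ zero this dog zero this S ⇒ zero this dog zero this zero E S ⇒ zero this dog zero this zero zero S ⇒ zero this dog zero this zero zero zero E S ⇒ zero this dog zero this zero zero zero zero S ⇒ zero this dog zero this zero zero zero zero dog zero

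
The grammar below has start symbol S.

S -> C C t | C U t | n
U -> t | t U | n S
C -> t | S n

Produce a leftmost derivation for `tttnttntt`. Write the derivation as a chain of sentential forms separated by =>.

S => CCt => SnCt => CUtnCt => SnUtnCt => CUtnUtnCt => tUtnUtnCt => tttnUtnCt => tttnttnCt => tttnttntt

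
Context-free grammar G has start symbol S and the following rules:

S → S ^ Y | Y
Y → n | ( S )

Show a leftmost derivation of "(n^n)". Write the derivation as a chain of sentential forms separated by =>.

S=>Y=>(S)=>(S^Y)=>(Y^Y)=>(n^Y)=>(n^n)

S => Y   [S → Y]
Y => (S)   [Y → ( S )]
(S) => (S^Y)   [S → S ^ Y]
(S^Y) => (Y^Y)   [S → Y]
(Y^Y) => (n^Y)   [Y → n]
(n^Y) => (n^n)   [Y → n]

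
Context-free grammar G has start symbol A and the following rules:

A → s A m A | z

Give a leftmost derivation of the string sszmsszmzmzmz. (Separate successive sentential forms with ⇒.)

A ⇒ sAmA   [A → s A m A]
sAmA ⇒ ssAmAmA   [A → s A m A]
ssAmAmA ⇒ sszmAmA   [A → z]
sszmAmA ⇒ sszmsAmAmA   [A → s A m A]
sszmsAmAmA ⇒ sszmssAmAmAmA   [A → s A m A]
sszmssAmAmAmA ⇒ sszmsszmAmAmA   [A → z]
sszmsszmAmAmA ⇒ sszmsszmzmAmA   [A → z]
sszmsszmzmAmA ⇒ sszmsszmzmzmA   [A → z]
sszmsszmzmzmA ⇒ sszmsszmzmzmz   [A → z]

A⇒sAmA⇒ssAmAmA⇒sszmAmA⇒sszmsAmAmA⇒sszmssAmAmAmA⇒sszmsszmAmAmA⇒sszmsszmzmAmA⇒sszmsszmzmzmA⇒sszmsszmzmzmz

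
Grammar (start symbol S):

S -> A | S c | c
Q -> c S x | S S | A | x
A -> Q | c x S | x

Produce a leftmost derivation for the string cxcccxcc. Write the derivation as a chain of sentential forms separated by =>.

S => Sc => Scc => Acc => Qcc => SScc => ScScc => SccScc => AccScc => cxSccScc => cxcccScc => cxcccAcc => cxcccxcc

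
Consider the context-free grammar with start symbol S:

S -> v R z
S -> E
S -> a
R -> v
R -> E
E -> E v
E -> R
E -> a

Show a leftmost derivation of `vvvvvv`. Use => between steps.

S => E => Ev => Evv => Evvv => Evvvv => Evvvvv => Rvvvvv => vvvvvv

S => E   [S -> E]
E => Ev   [E -> E v]
Ev => Evv   [E -> E v]
Evv => Evvv   [E -> E v]
Evvv => Evvvv   [E -> E v]
Evvvv => Evvvvv   [E -> E v]
Evvvvv => Rvvvvv   [E -> R]
Rvvvvv => vvvvvv   [R -> v]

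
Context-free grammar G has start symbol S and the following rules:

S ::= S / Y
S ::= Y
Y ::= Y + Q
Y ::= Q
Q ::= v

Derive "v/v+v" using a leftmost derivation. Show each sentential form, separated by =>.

S=>S/Y=>Y/Y=>Q/Y=>v/Y=>v/Y+Q=>v/Q+Q=>v/v+Q=>v/v+v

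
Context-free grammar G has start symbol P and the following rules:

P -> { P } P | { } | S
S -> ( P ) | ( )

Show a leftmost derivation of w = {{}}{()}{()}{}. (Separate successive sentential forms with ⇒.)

P ⇒ {P}P ⇒ {{}}P ⇒ {{}}{P}P ⇒ {{}}{S}P ⇒ {{}}{()}P ⇒ {{}}{()}{P}P ⇒ {{}}{()}{S}P ⇒ {{}}{()}{()}P ⇒ {{}}{()}{()}{}

P ⇒ {P}P   [P -> { P } P]
{P}P ⇒ {{}}P   [P -> { }]
{{}}P ⇒ {{}}{P}P   [P -> { P } P]
{{}}{P}P ⇒ {{}}{S}P   [P -> S]
{{}}{S}P ⇒ {{}}{()}P   [S -> ( )]
{{}}{()}P ⇒ {{}}{()}{P}P   [P -> { P } P]
{{}}{()}{P}P ⇒ {{}}{()}{S}P   [P -> S]
{{}}{()}{S}P ⇒ {{}}{()}{()}P   [S -> ( )]
{{}}{()}{()}P ⇒ {{}}{()}{()}{}   [P -> { }]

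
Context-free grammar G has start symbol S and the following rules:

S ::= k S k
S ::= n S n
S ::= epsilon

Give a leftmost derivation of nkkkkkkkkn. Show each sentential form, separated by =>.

S => nSn => nkSkn => nkkSkkn => nkkkSkkkn => nkkkkSkkkkn => nkkkkkkkkn

S => nSn   [S ::= n S n]
nSn => nkSkn   [S ::= k S k]
nkSkn => nkkSkkn   [S ::= k S k]
nkkSkkn => nkkkSkkkn   [S ::= k S k]
nkkkSkkkn => nkkkkSkkkkn   [S ::= k S k]
nkkkkSkkkkn => nkkkkkkkkn   [S ::= epsilon]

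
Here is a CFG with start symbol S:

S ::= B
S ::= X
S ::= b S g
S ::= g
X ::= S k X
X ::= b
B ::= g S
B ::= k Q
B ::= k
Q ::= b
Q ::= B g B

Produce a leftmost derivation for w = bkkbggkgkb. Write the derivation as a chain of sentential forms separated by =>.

S => X => SkX => bSgkX => bBgkX => bkQgkX => bkBgBgkX => bkkQgBgkX => bkkbgBgkX => bkkbggSgkX => bkkbggBgkX => bkkbggkgkX => bkkbggkgkb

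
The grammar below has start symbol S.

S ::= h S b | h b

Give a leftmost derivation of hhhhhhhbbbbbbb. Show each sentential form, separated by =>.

S => hSb => hhSbb => hhhSbbb => hhhhSbbbb => hhhhhSbbbbb => hhhhhhSbbbbbb => hhhhhhhbbbbbbb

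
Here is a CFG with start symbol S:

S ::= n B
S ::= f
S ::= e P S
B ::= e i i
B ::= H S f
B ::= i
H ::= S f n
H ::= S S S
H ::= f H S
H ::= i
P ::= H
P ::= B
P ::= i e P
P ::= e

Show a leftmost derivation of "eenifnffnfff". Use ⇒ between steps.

S⇒ePS⇒eBS⇒eHSfS⇒eSfnSfS⇒eePSfnSfS⇒eeHSfnSfS⇒eeSfnSfnSfS⇒eenBfnSfnSfS⇒eenifnSfnSfS⇒eenifnffnSfS⇒eenifnffnffS⇒eenifnffnfff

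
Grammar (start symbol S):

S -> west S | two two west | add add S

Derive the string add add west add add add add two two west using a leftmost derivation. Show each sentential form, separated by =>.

S => add add S => add add west S => add add west add add S => add add west add add add add S => add add west add add add add two two west

S => add add S   [S -> add add S]
add add S => add add west S   [S -> west S]
add add west S => add add west add add S   [S -> add add S]
add add west add add S => add add west add add add add S   [S -> add add S]
add add west add add add add S => add add west add add add add two two west   [S -> two two west]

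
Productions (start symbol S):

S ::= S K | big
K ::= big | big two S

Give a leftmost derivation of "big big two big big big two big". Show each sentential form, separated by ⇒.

S ⇒ S K ⇒ S K K ⇒ big K K ⇒ big big two S K ⇒ big big two S K K ⇒ big big two big K K ⇒ big big two big big K ⇒ big big two big big big two S ⇒ big big two big big big two big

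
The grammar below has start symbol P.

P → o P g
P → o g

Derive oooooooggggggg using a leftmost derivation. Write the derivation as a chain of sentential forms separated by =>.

P=>oPg=>ooPgg=>oooPggg=>ooooPgggg=>oooooPggggg=>ooooooPgggggg=>oooooooggggggg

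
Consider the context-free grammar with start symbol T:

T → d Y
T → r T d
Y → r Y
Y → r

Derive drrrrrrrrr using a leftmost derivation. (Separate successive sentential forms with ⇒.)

T ⇒ dY ⇒ drY ⇒ drrY ⇒ drrrY ⇒ drrrrY ⇒ drrrrrY ⇒ drrrrrrY ⇒ drrrrrrrY ⇒ drrrrrrrrY ⇒ drrrrrrrrr

T ⇒ dY   [T → d Y]
dY ⇒ drY   [Y → r Y]
drY ⇒ drrY   [Y → r Y]
drrY ⇒ drrrY   [Y → r Y]
drrrY ⇒ drrrrY   [Y → r Y]
drrrrY ⇒ drrrrrY   [Y → r Y]
drrrrrY ⇒ drrrrrrY   [Y → r Y]
drrrrrrY ⇒ drrrrrrrY   [Y → r Y]
drrrrrrrY ⇒ drrrrrrrrY   [Y → r Y]
drrrrrrrrY ⇒ drrrrrrrrr   [Y → r]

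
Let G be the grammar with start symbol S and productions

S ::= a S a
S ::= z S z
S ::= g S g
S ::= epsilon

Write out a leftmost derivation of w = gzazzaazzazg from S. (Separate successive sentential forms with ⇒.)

S ⇒ gSg ⇒ gzSzg ⇒ gzaSazg ⇒ gzazSzazg ⇒ gzazzSzzazg ⇒ gzazzaSazzazg ⇒ gzazzaazzazg

S ⇒ gSg   [S ::= g S g]
gSg ⇒ gzSzg   [S ::= z S z]
gzSzg ⇒ gzaSazg   [S ::= a S a]
gzaSazg ⇒ gzazSzazg   [S ::= z S z]
gzazSzazg ⇒ gzazzSzzazg   [S ::= z S z]
gzazzSzzazg ⇒ gzazzaSazzazg   [S ::= a S a]
gzazzaSazzazg ⇒ gzazzaazzazg   [S ::= epsilon]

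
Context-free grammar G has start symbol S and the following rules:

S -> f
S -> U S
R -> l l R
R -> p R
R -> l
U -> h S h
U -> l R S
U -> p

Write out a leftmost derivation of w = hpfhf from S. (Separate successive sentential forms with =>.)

S => US => hShS => hUShS => hpShS => hpfhS => hpfhf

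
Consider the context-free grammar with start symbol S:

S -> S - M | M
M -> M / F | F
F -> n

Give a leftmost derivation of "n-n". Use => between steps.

S => S-M   [S -> S - M]
S-M => M-M   [S -> M]
M-M => F-M   [M -> F]
F-M => n-M   [F -> n]
n-M => n-F   [M -> F]
n-F => n-n   [F -> n]

S => S-M => M-M => F-M => n-M => n-F => n-n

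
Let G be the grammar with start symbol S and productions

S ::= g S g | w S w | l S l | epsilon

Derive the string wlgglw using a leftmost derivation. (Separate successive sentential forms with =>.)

S => wSw   [S ::= w S w]
wSw => wlSlw   [S ::= l S l]
wlSlw => wlgSglw   [S ::= g S g]
wlgSglw => wlgglw   [S ::= epsilon]

S => wSw => wlSlw => wlgSglw => wlgglw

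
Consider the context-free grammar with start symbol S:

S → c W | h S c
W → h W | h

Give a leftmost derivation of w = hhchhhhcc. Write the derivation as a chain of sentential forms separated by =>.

S => hSc => hhScc => hhcWcc => hhchWcc => hhchhWcc => hhchhhWcc => hhchhhhcc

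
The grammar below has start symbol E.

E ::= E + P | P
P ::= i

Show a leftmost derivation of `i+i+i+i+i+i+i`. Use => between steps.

E => E+P   [E ::= E + P]
E+P => E+P+P   [E ::= E + P]
E+P+P => E+P+P+P   [E ::= E + P]
E+P+P+P => E+P+P+P+P   [E ::= E + P]
E+P+P+P+P => E+P+P+P+P+P   [E ::= E + P]
E+P+P+P+P+P => E+P+P+P+P+P+P   [E ::= E + P]
E+P+P+P+P+P+P => P+P+P+P+P+P+P   [E ::= P]
P+P+P+P+P+P+P => i+P+P+P+P+P+P   [P ::= i]
i+P+P+P+P+P+P => i+i+P+P+P+P+P   [P ::= i]
i+i+P+P+P+P+P => i+i+i+P+P+P+P   [P ::= i]
i+i+i+P+P+P+P => i+i+i+i+P+P+P   [P ::= i]
i+i+i+i+P+P+P => i+i+i+i+i+P+P   [P ::= i]
i+i+i+i+i+P+P => i+i+i+i+i+i+P   [P ::= i]
i+i+i+i+i+i+P => i+i+i+i+i+i+i   [P ::= i]

E=>E+P=>E+P+P=>E+P+P+P=>E+P+P+P+P=>E+P+P+P+P+P=>E+P+P+P+P+P+P=>P+P+P+P+P+P+P=>i+P+P+P+P+P+P=>i+i+P+P+P+P+P=>i+i+i+P+P+P+P=>i+i+i+i+P+P+P=>i+i+i+i+i+P+P=>i+i+i+i+i+i+P=>i+i+i+i+i+i+i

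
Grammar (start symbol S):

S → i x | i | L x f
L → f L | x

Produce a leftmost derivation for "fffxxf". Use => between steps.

S=>Lxf=>fLxf=>ffLxf=>fffLxf=>fffxxf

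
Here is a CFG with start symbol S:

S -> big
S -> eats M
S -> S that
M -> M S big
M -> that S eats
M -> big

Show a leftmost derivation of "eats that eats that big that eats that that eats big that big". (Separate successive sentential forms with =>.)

S => eats M => eats M S big => eats that S eats S big => eats that S that eats S big => eats that S that that eats S big => eats that eats M that that eats S big => eats that eats that S eats that that eats S big => eats that eats that S that eats that that eats S big => eats that eats that big that eats that that eats S big => eats that eats that big that eats that that eats S that big => eats that eats that big that eats that that eats big that big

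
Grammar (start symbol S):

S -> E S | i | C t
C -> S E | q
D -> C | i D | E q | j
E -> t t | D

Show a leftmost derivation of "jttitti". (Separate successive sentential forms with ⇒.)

S ⇒ ES   [S -> E S]
ES ⇒ DS   [E -> D]
DS ⇒ CS   [D -> C]
CS ⇒ SES   [C -> S E]
SES ⇒ ESES   [S -> E S]
ESES ⇒ DSES   [E -> D]
DSES ⇒ jSES   [D -> j]
jSES ⇒ jESES   [S -> E S]
jESES ⇒ jttSES   [E -> t t]
jttSES ⇒ jttiES   [S -> i]
jttiES ⇒ jttittS   [E -> t t]
jttittS ⇒ jttitti   [S -> i]

S ⇒ ES ⇒ DS ⇒ CS ⇒ SES ⇒ ESES ⇒ DSES ⇒ jSES ⇒ jESES ⇒ jttSES ⇒ jttiES ⇒ jttittS ⇒ jttitti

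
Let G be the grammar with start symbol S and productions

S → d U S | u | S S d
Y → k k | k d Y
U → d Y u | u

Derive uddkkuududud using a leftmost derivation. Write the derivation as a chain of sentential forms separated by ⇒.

S ⇒ SSd ⇒ SSdSd ⇒ SSdSdSd ⇒ uSdSdSd ⇒ udUSdSdSd ⇒ uddYuSdSdSd ⇒ uddkkuSdSdSd ⇒ uddkkuudSdSd ⇒ uddkkuududSd ⇒ uddkkuududud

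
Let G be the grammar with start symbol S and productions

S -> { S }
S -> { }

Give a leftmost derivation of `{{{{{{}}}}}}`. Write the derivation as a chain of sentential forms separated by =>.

S=>{S}=>{{S}}=>{{{S}}}=>{{{{S}}}}=>{{{{{S}}}}}=>{{{{{{}}}}}}

S => {S}   [S -> { S }]
{S} => {{S}}   [S -> { S }]
{{S}} => {{{S}}}   [S -> { S }]
{{{S}}} => {{{{S}}}}   [S -> { S }]
{{{{S}}}} => {{{{{S}}}}}   [S -> { S }]
{{{{{S}}}}} => {{{{{{}}}}}}   [S -> { }]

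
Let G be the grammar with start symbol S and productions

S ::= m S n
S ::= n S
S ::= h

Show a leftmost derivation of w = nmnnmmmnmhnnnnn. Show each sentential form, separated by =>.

S => nS   [S ::= n S]
nS => nmSn   [S ::= m S n]
nmSn => nmnSn   [S ::= n S]
nmnSn => nmnnSn   [S ::= n S]
nmnnSn => nmnnmSnn   [S ::= m S n]
nmnnmSnn => nmnnmmSnnn   [S ::= m S n]
nmnnmmSnnn => nmnnmmmSnnnn   [S ::= m S n]
nmnnmmmSnnnn => nmnnmmmnSnnnn   [S ::= n S]
nmnnmmmnSnnnn => nmnnmmmnmSnnnnn   [S ::= m S n]
nmnnmmmnmSnnnnn => nmnnmmmnmhnnnnn   [S ::= h]

S=>nS=>nmSn=>nmnSn=>nmnnSn=>nmnnmSnn=>nmnnmmSnnn=>nmnnmmmSnnnn=>nmnnmmmnSnnnn=>nmnnmmmnmSnnnnn=>nmnnmmmnmhnnnnn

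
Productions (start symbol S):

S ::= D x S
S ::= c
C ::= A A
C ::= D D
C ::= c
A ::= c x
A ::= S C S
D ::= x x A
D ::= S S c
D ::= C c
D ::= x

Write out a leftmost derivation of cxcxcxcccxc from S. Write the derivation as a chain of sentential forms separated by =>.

S=>DxS=>SScxS=>DxSScxS=>CcxSScxS=>AAcxSScxS=>cxAcxSScxS=>cxcxcxSScxS=>cxcxcxcScxS=>cxcxcxcccxS=>cxcxcxcccxc

S => DxS   [S ::= D x S]
DxS => SScxS   [D ::= S S c]
SScxS => DxSScxS   [S ::= D x S]
DxSScxS => CcxSScxS   [D ::= C c]
CcxSScxS => AAcxSScxS   [C ::= A A]
AAcxSScxS => cxAcxSScxS   [A ::= c x]
cxAcxSScxS => cxcxcxSScxS   [A ::= c x]
cxcxcxSScxS => cxcxcxcScxS   [S ::= c]
cxcxcxcScxS => cxcxcxcccxS   [S ::= c]
cxcxcxcccxS => cxcxcxcccxc   [S ::= c]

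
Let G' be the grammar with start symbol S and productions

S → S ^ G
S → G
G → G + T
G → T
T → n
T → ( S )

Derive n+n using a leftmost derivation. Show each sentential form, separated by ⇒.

S ⇒ G   [S → G]
G ⇒ G+T   [G → G + T]
G+T ⇒ T+T   [G → T]
T+T ⇒ n+T   [T → n]
n+T ⇒ n+n   [T → n]

S ⇒ G ⇒ G+T ⇒ T+T ⇒ n+T ⇒ n+n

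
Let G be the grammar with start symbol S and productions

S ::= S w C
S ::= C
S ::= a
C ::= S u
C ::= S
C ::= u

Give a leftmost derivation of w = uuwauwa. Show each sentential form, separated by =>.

S=>SwC=>SwCwC=>CwCwC=>SuwCwC=>CuwCwC=>uuwCwC=>uuwSuwC=>uuwauwC=>uuwauwS=>uuwauwa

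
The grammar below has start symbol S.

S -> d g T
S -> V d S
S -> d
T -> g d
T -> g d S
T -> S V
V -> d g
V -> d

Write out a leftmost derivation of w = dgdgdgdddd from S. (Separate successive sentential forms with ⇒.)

S⇒dgT⇒dgSV⇒dgdgTV⇒dgdgSVV⇒dgdgVdSVV⇒dgdgdgdSVV⇒dgdgdgddVV⇒dgdgdgdddV⇒dgdgdgdddd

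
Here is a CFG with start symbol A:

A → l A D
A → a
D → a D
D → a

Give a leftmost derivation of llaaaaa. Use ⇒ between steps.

A⇒lAD⇒llADD⇒llaDD⇒llaaD⇒llaaaD⇒llaaaaD⇒llaaaaa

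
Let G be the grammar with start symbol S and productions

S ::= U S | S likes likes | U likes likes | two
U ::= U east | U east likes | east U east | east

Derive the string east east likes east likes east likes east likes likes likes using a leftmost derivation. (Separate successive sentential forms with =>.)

S => U likes likes => U east likes likes likes => U east likes east likes likes likes => U east likes east likes east likes likes likes => U east likes east likes east likes east likes likes likes => east east likes east likes east likes east likes likes likes

S => U likes likes   [S ::= U likes likes]
U likes likes => U east likes likes likes   [U ::= U east likes]
U east likes likes likes => U east likes east likes likes likes   [U ::= U east likes]
U east likes east likes likes likes => U east likes east likes east likes likes likes   [U ::= U east likes]
U east likes east likes east likes likes likes => U east likes east likes east likes east likes likes likes   [U ::= U east likes]
U east likes east likes east likes east likes likes likes => east east likes east likes east likes east likes likes likes   [U ::= east]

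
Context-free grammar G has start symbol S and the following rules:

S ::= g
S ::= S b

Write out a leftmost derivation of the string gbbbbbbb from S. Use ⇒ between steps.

S⇒Sb⇒Sbb⇒Sbbb⇒Sbbbb⇒Sbbbbb⇒Sbbbbbb⇒Sbbbbbbb⇒gbbbbbbb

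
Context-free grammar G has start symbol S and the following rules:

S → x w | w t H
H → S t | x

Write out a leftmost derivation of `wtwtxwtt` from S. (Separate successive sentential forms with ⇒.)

S ⇒ wtH ⇒ wtSt ⇒ wtwtHt ⇒ wtwtStt ⇒ wtwtxwtt

S ⇒ wtH   [S → w t H]
wtH ⇒ wtSt   [H → S t]
wtSt ⇒ wtwtHt   [S → w t H]
wtwtHt ⇒ wtwtStt   [H → S t]
wtwtStt ⇒ wtwtxwtt   [S → x w]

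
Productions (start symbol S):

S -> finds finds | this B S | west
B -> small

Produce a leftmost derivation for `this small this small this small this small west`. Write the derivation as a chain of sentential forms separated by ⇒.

S ⇒ this B S   [S -> this B S]
this B S ⇒ this small S   [B -> small]
this small S ⇒ this small this B S   [S -> this B S]
this small this B S ⇒ this small this small S   [B -> small]
this small this small S ⇒ this small this small this B S   [S -> this B S]
this small this small this B S ⇒ this small this small this small S   [B -> small]
this small this small this small S ⇒ this small this small this small this B S   [S -> this B S]
this small this small this small this B S ⇒ this small this small this small this small S   [B -> small]
this small this small this small this small S ⇒ this small this small this small this small west   [S -> west]

S ⇒ this B S ⇒ this small S ⇒ this small this B S ⇒ this small this small S ⇒ this small this small this B S ⇒ this small this small this small S ⇒ this small this small this small this B S ⇒ this small this small this small this small S ⇒ this small this small this small this small west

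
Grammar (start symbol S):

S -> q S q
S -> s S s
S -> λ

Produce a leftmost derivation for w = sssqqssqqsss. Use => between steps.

S=>sSs=>ssSss=>sssSsss=>sssqSqsss=>sssqqSqqsss=>sssqqsSsqqsss=>sssqqssqqsss

S => sSs   [S -> s S s]
sSs => ssSss   [S -> s S s]
ssSss => sssSsss   [S -> s S s]
sssSsss => sssqSqsss   [S -> q S q]
sssqSqsss => sssqqSqqsss   [S -> q S q]
sssqqSqqsss => sssqqsSsqqsss   [S -> s S s]
sssqqsSsqqsss => sssqqssqqsss   [S -> λ]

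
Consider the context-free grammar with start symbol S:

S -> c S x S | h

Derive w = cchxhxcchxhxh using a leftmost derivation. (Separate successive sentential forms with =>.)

S=>cSxS=>ccSxSxS=>cchxSxS=>cchxhxS=>cchxhxcSxS=>cchxhxccSxSxS=>cchxhxcchxSxS=>cchxhxcchxhxS=>cchxhxcchxhxh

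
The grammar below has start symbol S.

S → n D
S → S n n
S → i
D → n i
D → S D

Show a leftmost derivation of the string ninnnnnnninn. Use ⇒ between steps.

S ⇒ Snn   [S → S n n]
Snn ⇒ nDnn   [S → n D]
nDnn ⇒ nSDnn   [D → S D]
nSDnn ⇒ nSnnDnn   [S → S n n]
nSnnDnn ⇒ nSnnnnDnn   [S → S n n]
nSnnnnDnn ⇒ nSnnnnnnDnn   [S → S n n]
nSnnnnnnDnn ⇒ ninnnnnnDnn   [S → i]
ninnnnnnDnn ⇒ ninnnnnnninn   [D → n i]

S⇒Snn⇒nDnn⇒nSDnn⇒nSnnDnn⇒nSnnnnDnn⇒nSnnnnnnDnn⇒ninnnnnnDnn⇒ninnnnnnninn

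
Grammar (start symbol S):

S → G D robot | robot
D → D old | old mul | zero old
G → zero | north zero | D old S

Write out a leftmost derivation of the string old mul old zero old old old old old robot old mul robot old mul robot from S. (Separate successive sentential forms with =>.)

S => G D robot => D old S D robot => old mul old S D robot => old mul old G D robot D robot => old mul old D old S D robot D robot => old mul old D old old S D robot D robot => old mul old D old old old S D robot D robot => old mul old D old old old old S D robot D robot => old mul old zero old old old old old S D robot D robot => old mul old zero old old old old old robot D robot D robot => old mul old zero old old old old old robot old mul robot D robot => old mul old zero old old old old old robot old mul robot old mul robot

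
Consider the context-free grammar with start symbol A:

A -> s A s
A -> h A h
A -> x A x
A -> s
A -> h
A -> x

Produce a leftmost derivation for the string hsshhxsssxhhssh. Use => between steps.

A=>hAh=>hsAsh=>hssAssh=>hsshAhssh=>hsshhAhhssh=>hsshhxAxhhssh=>hsshhxsAsxhhssh=>hsshhxsssxhhssh

A => hAh   [A -> h A h]
hAh => hsAsh   [A -> s A s]
hsAsh => hssAssh   [A -> s A s]
hssAssh => hsshAhssh   [A -> h A h]
hsshAhssh => hsshhAhhssh   [A -> h A h]
hsshhAhhssh => hsshhxAxhhssh   [A -> x A x]
hsshhxAxhhssh => hsshhxsAsxhhssh   [A -> s A s]
hsshhxsAsxhhssh => hsshhxsssxhhssh   [A -> s]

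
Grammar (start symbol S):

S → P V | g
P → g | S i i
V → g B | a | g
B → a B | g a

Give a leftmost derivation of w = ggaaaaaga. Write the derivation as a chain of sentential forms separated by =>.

S => PV   [S → P V]
PV => gV   [P → g]
gV => ggB   [V → g B]
ggB => ggaB   [B → a B]
ggaB => ggaaB   [B → a B]
ggaaB => ggaaaB   [B → a B]
ggaaaB => ggaaaaB   [B → a B]
ggaaaaB => ggaaaaaB   [B → a B]
ggaaaaaB => ggaaaaaga   [B → g a]

S => PV => gV => ggB => ggaB => ggaaB => ggaaaB => ggaaaaB => ggaaaaaB => ggaaaaaga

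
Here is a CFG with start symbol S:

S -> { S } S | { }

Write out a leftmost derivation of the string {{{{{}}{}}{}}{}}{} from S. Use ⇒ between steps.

S ⇒ {S}S ⇒ {{S}S}S ⇒ {{{S}S}S}S ⇒ {{{{S}S}S}S}S ⇒ {{{{{}}S}S}S}S ⇒ {{{{{}}{}}S}S}S ⇒ {{{{{}}{}}{}}S}S ⇒ {{{{{}}{}}{}}{}}S ⇒ {{{{{}}{}}{}}{}}{}

S ⇒ {S}S   [S -> { S } S]
{S}S ⇒ {{S}S}S   [S -> { S } S]
{{S}S}S ⇒ {{{S}S}S}S   [S -> { S } S]
{{{S}S}S}S ⇒ {{{{S}S}S}S}S   [S -> { S } S]
{{{{S}S}S}S}S ⇒ {{{{{}}S}S}S}S   [S -> { }]
{{{{{}}S}S}S}S ⇒ {{{{{}}{}}S}S}S   [S -> { }]
{{{{{}}{}}S}S}S ⇒ {{{{{}}{}}{}}S}S   [S -> { }]
{{{{{}}{}}{}}S}S ⇒ {{{{{}}{}}{}}{}}S   [S -> { }]
{{{{{}}{}}{}}{}}S ⇒ {{{{{}}{}}{}}{}}{}   [S -> { }]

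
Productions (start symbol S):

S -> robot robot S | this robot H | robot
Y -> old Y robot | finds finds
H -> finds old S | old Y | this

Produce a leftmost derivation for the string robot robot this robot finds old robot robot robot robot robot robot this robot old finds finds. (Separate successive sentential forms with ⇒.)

S ⇒ robot robot S   [S -> robot robot S]
robot robot S ⇒ robot robot this robot H   [S -> this robot H]
robot robot this robot H ⇒ robot robot this robot finds old S   [H -> finds old S]
robot robot this robot finds old S ⇒ robot robot this robot finds old robot robot S   [S -> robot robot S]
robot robot this robot finds old robot robot S ⇒ robot robot this robot finds old robot robot robot robot S   [S -> robot robot S]
robot robot this robot finds old robot robot robot robot S ⇒ robot robot this robot finds old robot robot robot robot robot robot S   [S -> robot robot S]
robot robot this robot finds old robot robot robot robot robot robot S ⇒ robot robot this robot finds old robot robot robot robot robot robot this robot H   [S -> this robot H]
robot robot this robot finds old robot robot robot robot robot robot this robot H ⇒ robot robot this robot finds old robot robot robot robot robot robot this robot old Y   [H -> old Y]
robot robot this robot finds old robot robot robot robot robot robot this robot old Y ⇒ robot robot this robot finds old robot robot robot robot robot robot this robot old finds finds   [Y -> finds finds]

S ⇒ robot robot S ⇒ robot robot this robot H ⇒ robot robot this robot finds old S ⇒ robot robot this robot finds old robot robot S ⇒ robot robot this robot finds old robot robot robot robot S ⇒ robot robot this robot finds old robot robot robot robot robot robot S ⇒ robot robot this robot finds old robot robot robot robot robot robot this robot H ⇒ robot robot this robot finds old robot robot robot robot robot robot this robot old Y ⇒ robot robot this robot finds old robot robot robot robot robot robot this robot old finds finds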